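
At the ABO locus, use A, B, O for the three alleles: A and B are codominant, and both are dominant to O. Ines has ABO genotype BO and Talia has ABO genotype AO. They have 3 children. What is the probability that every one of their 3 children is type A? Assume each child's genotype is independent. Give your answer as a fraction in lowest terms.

1/64

ABO cross BO × AO → 1/4 O, 1/4 A, 1/4 B, 1/4 AB.
So P(type A) = 1/4 per child.
All 3 independent: (1/4)^3 = 1/64.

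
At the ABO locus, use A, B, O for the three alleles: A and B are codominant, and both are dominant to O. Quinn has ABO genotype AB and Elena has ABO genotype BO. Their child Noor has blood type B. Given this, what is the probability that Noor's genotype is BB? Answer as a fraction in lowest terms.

1/2

Cross AB × BO → 1/4 AB, 1/4 AO, 1/4 BB, 1/4 BO.
Type-B genotypes among offspring: BB (1/4), BO (1/4); total 1/2.
P(BB | type B) = (1/4) / (1/2) = 1/2.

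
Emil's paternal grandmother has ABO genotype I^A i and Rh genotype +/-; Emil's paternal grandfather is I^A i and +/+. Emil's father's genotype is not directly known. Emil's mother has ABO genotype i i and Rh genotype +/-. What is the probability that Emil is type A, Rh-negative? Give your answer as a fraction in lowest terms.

Emil's father's ABO genotype from I^A i × I^A i: 1/4 I^A I^A, 1/2 I^A i, 1/4 i i.
Crossing each possibility with the mother i i and summing P(type A): 1/4·1 + 1/2·1/2 + 1/4·0 = 1/2.
Similarly for Rh via the father's Rh distribution: P(Rh-) = 1/8.
Independent loci: 1/2 × 1/8 = 1/16.

1/16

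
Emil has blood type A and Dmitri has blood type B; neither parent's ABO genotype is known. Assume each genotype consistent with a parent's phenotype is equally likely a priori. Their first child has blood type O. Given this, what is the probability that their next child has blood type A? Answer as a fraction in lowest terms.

Possible genotypes: Emil ∈ {AA, AO}; Dmitri ∈ {BB, BO}.
Weight each parental genotype pair by prior × P(type-O child):
  AO × BO: posterior weight 1; P(next child type A) = 1/4.
Weighted sum = 1/4.

1/4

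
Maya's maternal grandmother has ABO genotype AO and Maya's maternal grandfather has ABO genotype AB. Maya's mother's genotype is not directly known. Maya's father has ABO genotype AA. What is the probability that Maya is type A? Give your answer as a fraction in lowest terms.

3/4

Maya's mother's ABO genotype from AO × AB: 1/4 AA, 1/4 AB, 1/4 AO, 1/4 BO.
Crossing each possibility with the father AA and summing P(type A): 1/4·1 + 1/4·1/2 + 1/4·1 + 1/4·1/2 = 3/4.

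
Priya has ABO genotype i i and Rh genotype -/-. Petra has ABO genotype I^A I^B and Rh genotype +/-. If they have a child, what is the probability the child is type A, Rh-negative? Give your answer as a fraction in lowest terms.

ABO cross i i × I^A I^B → offspring phenotypes: 1/2 A, 1/2 B.
Rh cross -/- × +/- → 1/2 Rh+, 1/2 Rh-.
Independent loci: P(type A, Rh-negative) = 1/2 × 1/2 = 1/4.

1/4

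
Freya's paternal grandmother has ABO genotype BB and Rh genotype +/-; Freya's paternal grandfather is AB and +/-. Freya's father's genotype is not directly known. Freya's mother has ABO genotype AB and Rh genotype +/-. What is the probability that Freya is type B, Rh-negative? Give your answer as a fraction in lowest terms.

3/32

Freya's father's ABO genotype from BB × AB: 1/2 AB, 1/2 BB.
Crossing each possibility with the mother AB and summing P(type B): 1/2·1/4 + 1/2·1/2 = 3/8.
Similarly for Rh via the father's Rh distribution: P(Rh-) = 1/4.
Independent loci: 3/8 × 1/4 = 3/32.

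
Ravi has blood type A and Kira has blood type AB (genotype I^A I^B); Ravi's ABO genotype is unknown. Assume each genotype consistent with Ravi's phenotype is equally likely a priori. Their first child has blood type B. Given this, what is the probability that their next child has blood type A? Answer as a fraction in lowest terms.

1/2

Possible genotypes: Ravi ∈ {I^A I^A, I^A i}; Kira ∈ {I^A I^B}.
Weight each parental genotype pair by prior × P(type-B child):
  I^A i × I^A I^B: posterior weight 1; P(next child type A) = 1/2.
Weighted sum = 1/2.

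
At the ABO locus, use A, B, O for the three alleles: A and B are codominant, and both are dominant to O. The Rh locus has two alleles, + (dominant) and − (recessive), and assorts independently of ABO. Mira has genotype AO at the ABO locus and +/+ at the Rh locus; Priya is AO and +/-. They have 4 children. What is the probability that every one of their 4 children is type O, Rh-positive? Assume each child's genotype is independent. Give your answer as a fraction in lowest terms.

ABO cross AO × AO → 1/4 O, 3/4 A.
Rh cross +/+ × +/- → 1 Rh+; so P(type O, Rh-positive) = 1/4 × 1 = 1/4 per child.
All 4 independent: (1/4)^4 = 1/256.

1/256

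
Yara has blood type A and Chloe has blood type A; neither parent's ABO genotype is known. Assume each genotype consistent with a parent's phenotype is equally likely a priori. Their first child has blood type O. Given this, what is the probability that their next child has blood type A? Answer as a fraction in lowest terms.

3/4

Possible genotypes: Yara ∈ {AA, AO}; Chloe ∈ {AA, AO}.
Weight each parental genotype pair by prior × P(type-O child):
  AO × AO: posterior weight 1; P(next child type A) = 3/4.
Weighted sum = 3/4.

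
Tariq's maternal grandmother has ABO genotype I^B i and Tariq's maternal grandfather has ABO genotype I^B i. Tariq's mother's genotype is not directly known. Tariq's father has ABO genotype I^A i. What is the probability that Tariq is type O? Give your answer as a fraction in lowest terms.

Tariq's mother's ABO genotype from I^B i × I^B i: 1/4 I^B I^B, 1/2 I^B i, 1/4 i i.
Crossing each possibility with the father I^A i and summing P(type O): 1/4·0 + 1/2·1/4 + 1/4·1/2 = 1/4.

1/4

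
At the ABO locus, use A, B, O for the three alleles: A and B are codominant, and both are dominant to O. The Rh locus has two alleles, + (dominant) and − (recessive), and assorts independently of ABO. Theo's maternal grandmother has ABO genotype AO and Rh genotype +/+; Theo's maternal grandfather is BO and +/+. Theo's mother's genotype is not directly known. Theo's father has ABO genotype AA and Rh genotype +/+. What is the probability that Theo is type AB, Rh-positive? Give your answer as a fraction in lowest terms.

Theo's mother's ABO genotype from AO × BO: 1/4 AB, 1/4 AO, 1/4 BO, 1/4 OO.
Crossing each possibility with the father AA and summing P(type AB): 1/4·1/2 + 1/4·0 + 1/4·1/2 + 1/4·0 = 1/4.
Similarly for Rh via the mother's Rh distribution: P(Rh+) = 1.
Independent loci: 1/4 × 1 = 1/4.

1/4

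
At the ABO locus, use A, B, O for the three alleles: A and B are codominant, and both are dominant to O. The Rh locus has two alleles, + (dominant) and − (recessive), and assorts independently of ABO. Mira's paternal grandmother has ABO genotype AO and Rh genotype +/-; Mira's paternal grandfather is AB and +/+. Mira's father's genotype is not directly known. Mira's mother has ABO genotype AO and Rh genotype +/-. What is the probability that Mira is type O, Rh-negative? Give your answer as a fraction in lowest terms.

1/64

Mira's father's ABO genotype from AO × AB: 1/4 AA, 1/4 AB, 1/4 AO, 1/4 BO.
Crossing each possibility with the mother AO and summing P(type O): 1/4·0 + 1/4·0 + 1/4·1/4 + 1/4·1/4 = 1/8.
Similarly for Rh via the father's Rh distribution: P(Rh-) = 1/8.
Independent loci: 1/8 × 1/8 = 1/64.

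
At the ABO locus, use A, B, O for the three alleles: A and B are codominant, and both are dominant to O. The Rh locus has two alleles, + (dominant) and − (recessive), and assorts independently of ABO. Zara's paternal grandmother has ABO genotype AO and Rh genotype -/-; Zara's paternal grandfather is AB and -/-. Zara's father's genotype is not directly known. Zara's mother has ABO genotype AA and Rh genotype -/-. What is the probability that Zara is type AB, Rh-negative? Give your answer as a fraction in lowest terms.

1/4

Zara's father's ABO genotype from AO × AB: 1/4 AA, 1/4 AB, 1/4 AO, 1/4 BO.
Crossing each possibility with the mother AA and summing P(type AB): 1/4·0 + 1/4·1/2 + 1/4·0 + 1/4·1/2 = 1/4.
Similarly for Rh via the father's Rh distribution: P(Rh-) = 1.
Independent loci: 1/4 × 1 = 1/4.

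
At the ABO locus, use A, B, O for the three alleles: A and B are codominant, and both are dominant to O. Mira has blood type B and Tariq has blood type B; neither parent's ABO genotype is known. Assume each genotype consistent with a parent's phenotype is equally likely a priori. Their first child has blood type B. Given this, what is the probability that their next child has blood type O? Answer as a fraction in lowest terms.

Possible genotypes: Mira ∈ {BB, BO}; Tariq ∈ {BB, BO}.
Weight each parental genotype pair by prior × P(type-B child):
  BB × BB: posterior weight 4/15; P(next child type O) = 0.
  BB × BO: posterior weight 4/15; P(next child type O) = 0.
  BO × BB: posterior weight 4/15; P(next child type O) = 0.
  BO × BO: posterior weight 1/5; P(next child type O) = 1/4.
Weighted sum = 1/20.

1/20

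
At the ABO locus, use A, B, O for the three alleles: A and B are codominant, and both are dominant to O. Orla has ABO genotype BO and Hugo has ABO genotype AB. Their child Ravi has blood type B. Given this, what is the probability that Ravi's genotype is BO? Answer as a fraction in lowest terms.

1/2

Cross BO × AB → 1/4 AB, 1/4 AO, 1/4 BB, 1/4 BO.
Type-B genotypes among offspring: BB (1/4), BO (1/4); total 1/2.
P(BO | type B) = (1/4) / (1/2) = 1/2.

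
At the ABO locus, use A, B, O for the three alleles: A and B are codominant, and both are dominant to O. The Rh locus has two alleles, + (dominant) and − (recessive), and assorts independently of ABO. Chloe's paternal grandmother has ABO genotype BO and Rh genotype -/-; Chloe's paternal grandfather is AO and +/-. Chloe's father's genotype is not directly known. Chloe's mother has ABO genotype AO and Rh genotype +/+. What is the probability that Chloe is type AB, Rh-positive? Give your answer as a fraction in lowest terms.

Chloe's father's ABO genotype from BO × AO: 1/4 AB, 1/4 AO, 1/4 BO, 1/4 OO.
Crossing each possibility with the mother AO and summing P(type AB): 1/4·1/4 + 1/4·0 + 1/4·1/4 + 1/4·0 = 1/8.
Similarly for Rh via the father's Rh distribution: P(Rh+) = 1.
Independent loci: 1/8 × 1 = 1/8.

1/8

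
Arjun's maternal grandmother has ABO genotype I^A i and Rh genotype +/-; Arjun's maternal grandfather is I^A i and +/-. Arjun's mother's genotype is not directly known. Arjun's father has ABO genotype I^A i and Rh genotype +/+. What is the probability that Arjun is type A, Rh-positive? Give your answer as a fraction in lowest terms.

Arjun's mother's ABO genotype from I^A i × I^A i: 1/4 I^A I^A, 1/2 I^A i, 1/4 i i.
Crossing each possibility with the father I^A i and summing P(type A): 1/4·1 + 1/2·3/4 + 1/4·1/2 = 3/4.
Similarly for Rh via the mother's Rh distribution: P(Rh+) = 1.
Independent loci: 3/4 × 1 = 3/4.

3/4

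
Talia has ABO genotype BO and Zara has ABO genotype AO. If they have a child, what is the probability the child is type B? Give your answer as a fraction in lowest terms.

ABO cross BO × AO → offspring phenotypes: 1/4 O, 1/4 A, 1/4 B, 1/4 AB.
So P(type B) = 1/4.

1/4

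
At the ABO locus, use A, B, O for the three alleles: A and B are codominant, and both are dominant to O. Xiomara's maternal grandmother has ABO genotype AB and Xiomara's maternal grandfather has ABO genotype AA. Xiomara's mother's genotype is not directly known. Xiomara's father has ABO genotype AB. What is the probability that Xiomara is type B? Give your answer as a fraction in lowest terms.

1/8

Xiomara's mother's ABO genotype from AB × AA: 1/2 AA, 1/2 AB.
Crossing each possibility with the father AB and summing P(type B): 1/2·0 + 1/2·1/4 = 1/8.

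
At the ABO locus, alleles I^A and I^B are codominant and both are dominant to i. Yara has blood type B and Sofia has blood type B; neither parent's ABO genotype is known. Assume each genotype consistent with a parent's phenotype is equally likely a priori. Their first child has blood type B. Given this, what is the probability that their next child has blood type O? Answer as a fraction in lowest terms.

Possible genotypes: Yara ∈ {I^B I^B, I^B i}; Sofia ∈ {I^B I^B, I^B i}.
Weight each parental genotype pair by prior × P(type-B child):
  I^B I^B × I^B I^B: posterior weight 4/15; P(next child type O) = 0.
  I^B I^B × I^B i: posterior weight 4/15; P(next child type O) = 0.
  I^B i × I^B I^B: posterior weight 4/15; P(next child type O) = 0.
  I^B i × I^B i: posterior weight 1/5; P(next child type O) = 1/4.
Weighted sum = 1/20.

1/20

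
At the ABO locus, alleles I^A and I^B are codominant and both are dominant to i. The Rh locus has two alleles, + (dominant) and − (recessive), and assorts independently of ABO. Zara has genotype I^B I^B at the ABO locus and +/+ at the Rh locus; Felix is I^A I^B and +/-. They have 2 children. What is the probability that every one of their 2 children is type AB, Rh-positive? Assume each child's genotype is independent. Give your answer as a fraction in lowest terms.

ABO cross I^B I^B × I^A I^B → 1/2 B, 1/2 AB.
Rh cross +/+ × +/- → 1 Rh+; so P(type AB, Rh-positive) = 1/2 × 1 = 1/2 per child.
All 2 independent: (1/2)^2 = 1/4.

1/4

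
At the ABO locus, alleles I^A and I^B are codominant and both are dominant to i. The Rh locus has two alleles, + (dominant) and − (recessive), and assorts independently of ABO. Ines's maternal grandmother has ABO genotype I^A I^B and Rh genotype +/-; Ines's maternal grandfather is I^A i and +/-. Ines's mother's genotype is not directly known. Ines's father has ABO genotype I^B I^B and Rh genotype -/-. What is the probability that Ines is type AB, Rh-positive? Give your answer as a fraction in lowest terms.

Ines's mother's ABO genotype from I^A I^B × I^A i: 1/4 I^A I^A, 1/4 I^A I^B, 1/4 I^A i, 1/4 I^B i.
Crossing each possibility with the father I^B I^B and summing P(type AB): 1/4·1 + 1/4·1/2 + 1/4·1/2 + 1/4·0 = 1/2.
Similarly for Rh via the mother's Rh distribution: P(Rh+) = 1/2.
Independent loci: 1/2 × 1/2 = 1/4.

1/4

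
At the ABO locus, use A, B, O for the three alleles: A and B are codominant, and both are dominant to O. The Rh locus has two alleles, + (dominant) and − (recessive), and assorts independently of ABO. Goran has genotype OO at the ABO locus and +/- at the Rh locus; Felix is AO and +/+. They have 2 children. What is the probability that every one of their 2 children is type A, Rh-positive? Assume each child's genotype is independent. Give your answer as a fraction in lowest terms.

1/4

ABO cross OO × AO → 1/2 O, 1/2 A.
Rh cross +/- × +/+ → 1 Rh+; so P(type A, Rh-positive) = 1/2 × 1 = 1/2 per child.
All 2 independent: (1/2)^2 = 1/4.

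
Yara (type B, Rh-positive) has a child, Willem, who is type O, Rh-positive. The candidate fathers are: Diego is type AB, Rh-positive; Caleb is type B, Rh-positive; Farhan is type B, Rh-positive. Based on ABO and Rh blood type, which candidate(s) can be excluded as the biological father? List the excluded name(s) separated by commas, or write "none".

A candidate is excluded only if no genotype consistent with his phenotype could produce a type O, Rh-positive child with a type B, Rh-positive mother.
Diego (type AB, Rh+): no genotype consistent with that phenotype can produce a type-O Rh+ child with a type-B mother.

Diego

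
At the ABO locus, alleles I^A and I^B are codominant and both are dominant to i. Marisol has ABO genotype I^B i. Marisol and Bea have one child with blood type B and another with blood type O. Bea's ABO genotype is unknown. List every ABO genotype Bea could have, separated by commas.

I^A i, I^B i, i i

For each candidate genotype of Bea, check whether crossing it with I^B i can produce every observed child phenotype.
  I^A I^A → possible child types {A, AB} ✗
  I^A I^B → possible child types {A, B, AB} ✗
  I^A i → possible child types {O, A, B, AB} ✓
  I^B I^B → possible child types {B} ✗
  I^B i → possible child types {O, B} ✓
  i i → possible child types {O, B} ✓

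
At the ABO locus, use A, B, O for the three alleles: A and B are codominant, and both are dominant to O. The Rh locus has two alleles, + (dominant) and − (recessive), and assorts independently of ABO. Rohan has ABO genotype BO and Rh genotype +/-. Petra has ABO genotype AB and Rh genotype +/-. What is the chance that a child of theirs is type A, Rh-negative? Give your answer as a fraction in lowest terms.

1/16

ABO cross BO × AB → offspring phenotypes: 1/4 A, 1/2 B, 1/4 AB.
Rh cross +/- × +/- → 3/4 Rh+, 1/4 Rh-.
Independent loci: P(type A, Rh-negative) = 1/4 × 1/4 = 1/16.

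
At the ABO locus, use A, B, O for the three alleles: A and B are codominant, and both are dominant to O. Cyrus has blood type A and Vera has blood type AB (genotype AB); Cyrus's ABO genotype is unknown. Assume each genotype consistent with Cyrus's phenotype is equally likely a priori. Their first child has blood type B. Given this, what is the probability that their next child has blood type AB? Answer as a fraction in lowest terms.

Possible genotypes: Cyrus ∈ {AA, AO}; Vera ∈ {AB}.
Weight each parental genotype pair by prior × P(type-B child):
  AO × AB: posterior weight 1; P(next child type AB) = 1/4.
Weighted sum = 1/4.

1/4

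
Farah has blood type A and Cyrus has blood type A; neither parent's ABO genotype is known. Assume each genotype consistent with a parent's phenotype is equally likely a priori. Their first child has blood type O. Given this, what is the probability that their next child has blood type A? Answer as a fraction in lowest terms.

3/4

Possible genotypes: Farah ∈ {AA, AO}; Cyrus ∈ {AA, AO}.
Weight each parental genotype pair by prior × P(type-O child):
  AO × AO: posterior weight 1; P(next child type A) = 3/4.
Weighted sum = 3/4.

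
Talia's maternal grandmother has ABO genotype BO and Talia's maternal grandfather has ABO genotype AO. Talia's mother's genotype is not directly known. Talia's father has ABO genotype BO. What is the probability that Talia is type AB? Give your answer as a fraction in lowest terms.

Talia's mother's ABO genotype from BO × AO: 1/4 AB, 1/4 AO, 1/4 BO, 1/4 OO.
Crossing each possibility with the father BO and summing P(type AB): 1/4·1/4 + 1/4·1/4 + 1/4·0 + 1/4·0 = 1/8.

1/8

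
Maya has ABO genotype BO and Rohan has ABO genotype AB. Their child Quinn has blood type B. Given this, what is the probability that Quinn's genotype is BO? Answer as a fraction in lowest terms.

1/2

Cross BO × AB → 1/4 AB, 1/4 AO, 1/4 BB, 1/4 BO.
Type-B genotypes among offspring: BB (1/4), BO (1/4); total 1/2.
P(BO | type B) = (1/4) / (1/2) = 1/2.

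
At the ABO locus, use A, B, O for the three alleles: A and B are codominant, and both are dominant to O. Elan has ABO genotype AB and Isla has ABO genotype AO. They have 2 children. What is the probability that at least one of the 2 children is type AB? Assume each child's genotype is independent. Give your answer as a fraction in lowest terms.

ABO cross AB × AO → 1/2 A, 1/4 B, 1/4 AB.
So P(type AB) = 1/4 per child.
P(none) = (3/4)^2 = 9/16; P(at least one) = 1 − 9/16 = 7/16.

7/16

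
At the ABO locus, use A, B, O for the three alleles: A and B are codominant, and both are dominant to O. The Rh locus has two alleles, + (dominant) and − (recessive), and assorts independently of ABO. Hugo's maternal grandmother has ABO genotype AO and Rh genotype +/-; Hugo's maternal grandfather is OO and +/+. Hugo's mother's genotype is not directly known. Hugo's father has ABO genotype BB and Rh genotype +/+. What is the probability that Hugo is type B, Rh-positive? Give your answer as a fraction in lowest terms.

3/4

Hugo's mother's ABO genotype from AO × OO: 1/2 AO, 1/2 OO.
Crossing each possibility with the father BB and summing P(type B): 1/2·1/2 + 1/2·1 = 3/4.
Similarly for Rh via the mother's Rh distribution: P(Rh+) = 1.
Independent loci: 3/4 × 1 = 3/4.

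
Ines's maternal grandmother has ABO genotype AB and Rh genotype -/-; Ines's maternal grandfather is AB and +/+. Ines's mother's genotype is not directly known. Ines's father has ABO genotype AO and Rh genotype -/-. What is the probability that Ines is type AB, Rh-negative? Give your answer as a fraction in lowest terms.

1/8

Ines's mother's ABO genotype from AB × AB: 1/4 AA, 1/2 AB, 1/4 BB.
Crossing each possibility with the father AO and summing P(type AB): 1/4·0 + 1/2·1/4 + 1/4·1/2 = 1/4.
Similarly for Rh via the mother's Rh distribution: P(Rh-) = 1/2.
Independent loci: 1/4 × 1/2 = 1/8.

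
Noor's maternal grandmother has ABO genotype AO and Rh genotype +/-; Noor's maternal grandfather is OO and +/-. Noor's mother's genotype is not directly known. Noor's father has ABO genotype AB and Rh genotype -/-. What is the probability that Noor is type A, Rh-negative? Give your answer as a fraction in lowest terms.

1/4

Noor's mother's ABO genotype from AO × OO: 1/2 AO, 1/2 OO.
Crossing each possibility with the father AB and summing P(type A): 1/2·1/2 + 1/2·1/2 = 1/2.
Similarly for Rh via the mother's Rh distribution: P(Rh-) = 1/2.
Independent loci: 1/2 × 1/2 = 1/4.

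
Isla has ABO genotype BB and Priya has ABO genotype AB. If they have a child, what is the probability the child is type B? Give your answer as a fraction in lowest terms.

1/2

ABO cross BB × AB → offspring phenotypes: 1/2 B, 1/2 AB.
So P(type B) = 1/2.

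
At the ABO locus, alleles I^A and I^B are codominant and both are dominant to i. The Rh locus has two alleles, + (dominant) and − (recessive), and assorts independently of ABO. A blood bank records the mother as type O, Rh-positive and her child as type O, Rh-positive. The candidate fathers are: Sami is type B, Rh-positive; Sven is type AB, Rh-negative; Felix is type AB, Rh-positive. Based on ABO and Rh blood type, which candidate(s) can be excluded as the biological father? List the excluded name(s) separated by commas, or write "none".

Sven, Felix

A candidate is excluded only if no genotype consistent with his phenotype could produce a type O, Rh-positive child with a type O, Rh-positive mother.
Sven (type AB, Rh-): no genotype consistent with that phenotype can produce a type-O Rh+ child with a type-O mother.
Felix (type AB, Rh+): no genotype consistent with that phenotype can produce a type-O Rh+ child with a type-O mother.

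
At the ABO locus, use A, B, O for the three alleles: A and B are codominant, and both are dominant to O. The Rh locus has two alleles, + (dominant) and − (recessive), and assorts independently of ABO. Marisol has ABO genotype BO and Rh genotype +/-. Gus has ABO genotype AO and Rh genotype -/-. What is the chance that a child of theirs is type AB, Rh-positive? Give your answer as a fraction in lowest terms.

1/8

ABO cross BO × AO → offspring phenotypes: 1/4 O, 1/4 A, 1/4 B, 1/4 AB.
Rh cross +/- × -/- → 1/2 Rh+, 1/2 Rh-.
Independent loci: P(type AB, Rh-positive) = 1/4 × 1/2 = 1/8.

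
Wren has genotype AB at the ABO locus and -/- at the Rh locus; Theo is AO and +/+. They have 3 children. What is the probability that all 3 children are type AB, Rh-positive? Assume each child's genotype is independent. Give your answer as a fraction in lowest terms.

1/64

ABO cross AB × AO → 1/2 A, 1/4 B, 1/4 AB.
Rh cross -/- × +/+ → 1 Rh+; so P(type AB, Rh-positive) = 1/4 × 1 = 1/4 per child.
All 3 independent: (1/4)^3 = 1/64.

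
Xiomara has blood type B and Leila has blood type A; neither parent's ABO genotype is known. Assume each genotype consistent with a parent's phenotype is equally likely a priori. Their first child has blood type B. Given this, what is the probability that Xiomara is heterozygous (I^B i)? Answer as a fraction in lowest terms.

Possible genotypes: Xiomara ∈ {I^B I^B, I^B i}; Leila ∈ {I^A I^A, I^A i}.
Weight each parental genotype pair by prior × P(type-B child):
  I^B I^B × I^A i: posterior weight 2/3.
  I^B i × I^A i: posterior weight 1/3.
Sum the posterior weight over pairs where Xiomara is I^B i: 1/3.

1/3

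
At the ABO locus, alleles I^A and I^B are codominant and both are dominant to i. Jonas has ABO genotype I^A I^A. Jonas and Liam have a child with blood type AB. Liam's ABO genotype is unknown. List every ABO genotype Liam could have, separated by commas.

I^A I^B, I^B I^B, I^B i

For each candidate genotype of Liam, check whether crossing it with I^A I^A can produce every observed child phenotype.
  I^A I^A → possible child types {A} ✗
  I^A I^B → possible child types {A, AB} ✓
  I^A i → possible child types {A} ✗
  I^B I^B → possible child types {AB} ✓
  I^B i → possible child types {A, AB} ✓
  i i → possible child types {A} ✗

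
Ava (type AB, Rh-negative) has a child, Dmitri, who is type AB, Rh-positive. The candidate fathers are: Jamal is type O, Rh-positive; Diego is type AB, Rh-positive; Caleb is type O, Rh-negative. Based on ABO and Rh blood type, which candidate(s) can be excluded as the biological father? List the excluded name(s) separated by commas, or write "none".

Jamal, Caleb

A candidate is excluded only if no genotype consistent with his phenotype could produce a type AB, Rh-positive child with a type AB, Rh-negative mother.
Jamal (type O, Rh+): no genotype consistent with that phenotype can produce a type-AB Rh+ child with a type-AB mother.
Caleb (type O, Rh-): no genotype consistent with that phenotype can produce a type-AB Rh+ child with a type-AB mother.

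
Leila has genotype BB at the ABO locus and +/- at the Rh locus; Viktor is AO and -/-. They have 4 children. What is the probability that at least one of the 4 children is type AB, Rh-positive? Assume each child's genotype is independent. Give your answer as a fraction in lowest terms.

ABO cross BB × AO → 1/2 B, 1/2 AB.
Rh cross +/- × -/- → 1/2 Rh+, 1/2 Rh-; so P(type AB, Rh-positive) = 1/2 × 1/2 = 1/4 per child.
P(none) = (3/4)^4 = 81/256; P(at least one) = 1 − 81/256 = 175/256.

175/256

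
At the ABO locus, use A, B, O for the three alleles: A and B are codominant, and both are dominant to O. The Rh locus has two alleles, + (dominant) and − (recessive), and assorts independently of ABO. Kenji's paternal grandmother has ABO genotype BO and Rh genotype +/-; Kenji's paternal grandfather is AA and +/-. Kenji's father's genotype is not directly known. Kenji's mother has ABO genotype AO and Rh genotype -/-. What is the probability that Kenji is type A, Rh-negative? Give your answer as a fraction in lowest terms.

5/16

Kenji's father's ABO genotype from BO × AA: 1/2 AB, 1/2 AO.
Crossing each possibility with the mother AO and summing P(type A): 1/2·1/2 + 1/2·3/4 = 5/8.
Similarly for Rh via the father's Rh distribution: P(Rh-) = 1/2.
Independent loci: 5/8 × 1/2 = 5/16.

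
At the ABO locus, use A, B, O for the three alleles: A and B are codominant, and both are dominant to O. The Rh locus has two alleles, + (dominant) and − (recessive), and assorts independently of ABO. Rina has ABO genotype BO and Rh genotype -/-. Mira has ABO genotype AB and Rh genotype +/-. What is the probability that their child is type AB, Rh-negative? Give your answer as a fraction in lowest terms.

1/8

ABO cross BO × AB → offspring phenotypes: 1/4 A, 1/2 B, 1/4 AB.
Rh cross -/- × +/- → 1/2 Rh+, 1/2 Rh-.
Independent loci: P(type AB, Rh-negative) = 1/4 × 1/2 = 1/8.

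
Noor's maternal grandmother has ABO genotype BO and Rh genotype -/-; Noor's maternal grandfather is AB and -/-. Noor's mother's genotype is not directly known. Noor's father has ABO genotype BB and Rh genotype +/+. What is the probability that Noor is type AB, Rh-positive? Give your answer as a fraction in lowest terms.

1/4

Noor's mother's ABO genotype from BO × AB: 1/4 AB, 1/4 AO, 1/4 BB, 1/4 BO.
Crossing each possibility with the father BB and summing P(type AB): 1/4·1/2 + 1/4·1/2 + 1/4·0 + 1/4·0 = 1/4.
Similarly for Rh via the mother's Rh distribution: P(Rh+) = 1.
Independent loci: 1/4 × 1 = 1/4.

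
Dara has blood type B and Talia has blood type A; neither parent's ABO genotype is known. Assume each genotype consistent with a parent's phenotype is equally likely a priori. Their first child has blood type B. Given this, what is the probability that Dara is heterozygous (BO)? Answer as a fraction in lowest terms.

1/3

Possible genotypes: Dara ∈ {BB, BO}; Talia ∈ {AA, AO}.
Weight each parental genotype pair by prior × P(type-B child):
  BB × AO: posterior weight 2/3.
  BO × AO: posterior weight 1/3.
Sum the posterior weight over pairs where Dara is BO: 1/3.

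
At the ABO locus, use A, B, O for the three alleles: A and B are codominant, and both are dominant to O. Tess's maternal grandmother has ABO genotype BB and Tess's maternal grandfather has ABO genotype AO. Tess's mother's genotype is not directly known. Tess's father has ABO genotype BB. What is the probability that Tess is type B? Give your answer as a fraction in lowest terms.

Tess's mother's ABO genotype from BB × AO: 1/2 AB, 1/2 BO.
Crossing each possibility with the father BB and summing P(type B): 1/2·1/2 + 1/2·1 = 3/4.

3/4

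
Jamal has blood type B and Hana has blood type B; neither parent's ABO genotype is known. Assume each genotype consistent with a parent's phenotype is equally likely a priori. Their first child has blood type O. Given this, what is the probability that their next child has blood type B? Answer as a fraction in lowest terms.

3/4

Possible genotypes: Jamal ∈ {I^B I^B, I^B i}; Hana ∈ {I^B I^B, I^B i}.
Weight each parental genotype pair by prior × P(type-O child):
  I^B i × I^B i: posterior weight 1; P(next child type B) = 3/4.
Weighted sum = 3/4.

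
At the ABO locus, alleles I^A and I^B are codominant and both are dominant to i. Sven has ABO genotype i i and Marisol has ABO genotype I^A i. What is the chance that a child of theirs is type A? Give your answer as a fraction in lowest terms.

1/2

ABO cross i i × I^A i → offspring phenotypes: 1/2 O, 1/2 A.
So P(type A) = 1/2.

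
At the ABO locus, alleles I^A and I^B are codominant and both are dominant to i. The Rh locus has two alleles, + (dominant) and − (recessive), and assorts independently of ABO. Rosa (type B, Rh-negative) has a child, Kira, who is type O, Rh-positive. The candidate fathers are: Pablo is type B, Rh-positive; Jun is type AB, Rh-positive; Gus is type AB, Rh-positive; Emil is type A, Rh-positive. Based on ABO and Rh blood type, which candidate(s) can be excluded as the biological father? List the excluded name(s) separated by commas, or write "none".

Jun, Gus

A candidate is excluded only if no genotype consistent with his phenotype could produce a type O, Rh-positive child with a type B, Rh-negative mother.
Jun (type AB, Rh+): no genotype consistent with that phenotype can produce a type-O Rh+ child with a type-B mother.
Gus (type AB, Rh+): no genotype consistent with that phenotype can produce a type-O Rh+ child with a type-B mother.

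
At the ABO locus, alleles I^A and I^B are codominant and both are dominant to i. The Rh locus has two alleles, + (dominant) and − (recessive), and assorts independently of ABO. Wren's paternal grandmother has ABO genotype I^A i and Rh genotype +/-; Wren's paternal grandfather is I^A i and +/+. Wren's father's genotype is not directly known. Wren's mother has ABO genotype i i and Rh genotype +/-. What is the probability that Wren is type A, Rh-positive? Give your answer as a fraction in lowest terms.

Wren's father's ABO genotype from I^A i × I^A i: 1/4 I^A I^A, 1/2 I^A i, 1/4 i i.
Crossing each possibility with the mother i i and summing P(type A): 1/4·1 + 1/2·1/2 + 1/4·0 = 1/2.
Similarly for Rh via the father's Rh distribution: P(Rh+) = 7/8.
Independent loci: 1/2 × 7/8 = 7/16.

7/16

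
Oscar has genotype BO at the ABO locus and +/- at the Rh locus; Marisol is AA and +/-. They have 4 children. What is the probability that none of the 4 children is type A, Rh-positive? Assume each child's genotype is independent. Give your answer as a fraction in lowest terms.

625/4096

ABO cross BO × AA → 1/2 A, 1/2 AB.
Rh cross +/- × +/- → 3/4 Rh+, 1/4 Rh-; so P(type A, Rh-positive) = 1/2 × 3/4 = 3/8 per child.
P(not type A, Rh-positive) = 5/8 for one child; (5/8)^4 = 625/4096.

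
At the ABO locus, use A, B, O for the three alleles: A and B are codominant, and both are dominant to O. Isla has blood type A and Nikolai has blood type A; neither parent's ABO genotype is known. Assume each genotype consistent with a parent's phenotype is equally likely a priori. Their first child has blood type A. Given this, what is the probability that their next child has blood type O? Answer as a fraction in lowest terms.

1/20

Possible genotypes: Isla ∈ {AA, AO}; Nikolai ∈ {AA, AO}.
Weight each parental genotype pair by prior × P(type-A child):
  AA × AA: posterior weight 4/15; P(next child type O) = 0.
  AA × AO: posterior weight 4/15; P(next child type O) = 0.
  AO × AA: posterior weight 4/15; P(next child type O) = 0.
  AO × AO: posterior weight 1/5; P(next child type O) = 1/4.
Weighted sum = 1/20.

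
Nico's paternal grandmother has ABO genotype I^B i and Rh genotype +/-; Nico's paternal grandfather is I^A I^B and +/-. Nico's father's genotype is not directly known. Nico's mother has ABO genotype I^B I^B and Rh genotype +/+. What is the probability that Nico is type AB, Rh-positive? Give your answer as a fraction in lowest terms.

1/4

Nico's father's ABO genotype from I^B i × I^A I^B: 1/4 I^A I^B, 1/4 I^A i, 1/4 I^B I^B, 1/4 I^B i.
Crossing each possibility with the mother I^B I^B and summing P(type AB): 1/4·1/2 + 1/4·1/2 + 1/4·0 + 1/4·0 = 1/4.
Similarly for Rh via the father's Rh distribution: P(Rh+) = 1.
Independent loci: 1/4 × 1 = 1/4.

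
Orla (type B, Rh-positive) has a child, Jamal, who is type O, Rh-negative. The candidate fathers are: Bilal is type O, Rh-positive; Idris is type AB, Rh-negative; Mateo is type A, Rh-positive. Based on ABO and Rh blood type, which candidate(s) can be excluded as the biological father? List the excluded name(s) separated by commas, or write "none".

A candidate is excluded only if no genotype consistent with his phenotype could produce a type O, Rh-negative child with a type B, Rh-positive mother.
Idris (type AB, Rh-): no genotype consistent with that phenotype can produce a type-O Rh- child with a type-B mother.

Idris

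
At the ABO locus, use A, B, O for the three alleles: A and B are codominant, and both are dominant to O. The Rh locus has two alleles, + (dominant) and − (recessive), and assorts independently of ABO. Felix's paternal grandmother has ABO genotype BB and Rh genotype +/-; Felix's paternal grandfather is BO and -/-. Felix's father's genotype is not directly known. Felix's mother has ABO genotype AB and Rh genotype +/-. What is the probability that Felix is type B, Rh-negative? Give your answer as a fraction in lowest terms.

Felix's father's ABO genotype from BB × BO: 1/2 BB, 1/2 BO.
Crossing each possibility with the mother AB and summing P(type B): 1/2·1/2 + 1/2·1/2 = 1/2.
Similarly for Rh via the father's Rh distribution: P(Rh-) = 3/8.
Independent loci: 1/2 × 3/8 = 3/16.

3/16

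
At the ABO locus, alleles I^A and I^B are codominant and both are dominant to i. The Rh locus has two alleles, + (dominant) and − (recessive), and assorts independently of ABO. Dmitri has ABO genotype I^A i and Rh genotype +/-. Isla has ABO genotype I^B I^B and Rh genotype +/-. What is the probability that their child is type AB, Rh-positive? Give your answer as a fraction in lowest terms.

3/8

ABO cross I^A i × I^B I^B → offspring phenotypes: 1/2 B, 1/2 AB.
Rh cross +/- × +/- → 3/4 Rh+, 1/4 Rh-.
Independent loci: P(type AB, Rh-positive) = 1/2 × 3/4 = 3/8.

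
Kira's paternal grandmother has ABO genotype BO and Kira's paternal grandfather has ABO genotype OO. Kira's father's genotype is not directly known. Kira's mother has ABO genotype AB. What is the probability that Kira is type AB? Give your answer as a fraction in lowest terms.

Kira's father's ABO genotype from BO × OO: 1/2 BO, 1/2 OO.
Crossing each possibility with the mother AB and summing P(type AB): 1/2·1/4 + 1/2·0 = 1/8.

1/8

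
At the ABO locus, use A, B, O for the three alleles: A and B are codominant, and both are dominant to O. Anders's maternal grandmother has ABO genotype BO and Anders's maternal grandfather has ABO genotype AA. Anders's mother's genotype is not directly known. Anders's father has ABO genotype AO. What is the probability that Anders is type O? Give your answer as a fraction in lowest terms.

1/8

Anders's mother's ABO genotype from BO × AA: 1/2 AB, 1/2 AO.
Crossing each possibility with the father AO and summing P(type O): 1/2·0 + 1/2·1/4 = 1/8.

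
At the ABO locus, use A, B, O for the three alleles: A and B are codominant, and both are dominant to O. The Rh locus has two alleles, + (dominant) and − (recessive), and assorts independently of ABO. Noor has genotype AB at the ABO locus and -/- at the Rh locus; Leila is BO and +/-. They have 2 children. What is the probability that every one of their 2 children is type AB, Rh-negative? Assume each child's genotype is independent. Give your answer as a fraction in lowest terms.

1/64

ABO cross AB × BO → 1/4 A, 1/2 B, 1/4 AB.
Rh cross -/- × +/- → 1/2 Rh+, 1/2 Rh-; so P(type AB, Rh-negative) = 1/4 × 1/2 = 1/8 per child.
All 2 independent: (1/8)^2 = 1/64.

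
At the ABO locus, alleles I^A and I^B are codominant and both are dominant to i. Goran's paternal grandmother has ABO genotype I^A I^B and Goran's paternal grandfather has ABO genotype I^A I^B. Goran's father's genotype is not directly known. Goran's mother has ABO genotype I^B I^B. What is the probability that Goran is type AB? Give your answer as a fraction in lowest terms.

Goran's father's ABO genotype from I^A I^B × I^A I^B: 1/4 I^A I^A, 1/2 I^A I^B, 1/4 I^B I^B.
Crossing each possibility with the mother I^B I^B and summing P(type AB): 1/4·1 + 1/2·1/2 + 1/4·0 = 1/2.

1/2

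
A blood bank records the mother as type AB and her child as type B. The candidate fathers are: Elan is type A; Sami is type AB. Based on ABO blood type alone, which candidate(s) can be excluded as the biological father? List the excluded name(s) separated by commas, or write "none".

A candidate is excluded only if no genotype consistent with his phenotype could produce a type B child with a type AB mother.
Every candidate has at least one consistent genotype combination, so none can be excluded.

none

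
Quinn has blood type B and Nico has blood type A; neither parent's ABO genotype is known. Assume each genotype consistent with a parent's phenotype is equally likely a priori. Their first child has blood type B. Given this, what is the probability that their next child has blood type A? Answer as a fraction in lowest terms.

Possible genotypes: Quinn ∈ {I^B I^B, I^B i}; Nico ∈ {I^A I^A, I^A i}.
Weight each parental genotype pair by prior × P(type-B child):
  I^B I^B × I^A i: posterior weight 2/3; P(next child type A) = 0.
  I^B i × I^A i: posterior weight 1/3; P(next child type A) = 1/4.
Weighted sum = 1/12.

1/12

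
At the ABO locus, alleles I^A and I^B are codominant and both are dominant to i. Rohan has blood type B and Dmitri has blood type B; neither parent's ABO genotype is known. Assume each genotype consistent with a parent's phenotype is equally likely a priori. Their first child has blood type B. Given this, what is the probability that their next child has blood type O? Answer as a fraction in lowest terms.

1/20

Possible genotypes: Rohan ∈ {I^B I^B, I^B i}; Dmitri ∈ {I^B I^B, I^B i}.
Weight each parental genotype pair by prior × P(type-B child):
  I^B I^B × I^B I^B: posterior weight 4/15; P(next child type O) = 0.
  I^B I^B × I^B i: posterior weight 4/15; P(next child type O) = 0.
  I^B i × I^B I^B: posterior weight 4/15; P(next child type O) = 0.
  I^B i × I^B i: posterior weight 1/5; P(next child type O) = 1/4.
Weighted sum = 1/20.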